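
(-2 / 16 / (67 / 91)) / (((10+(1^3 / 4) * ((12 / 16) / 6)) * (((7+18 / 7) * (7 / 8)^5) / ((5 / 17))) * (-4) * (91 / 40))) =6553600 / 58816031673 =0.00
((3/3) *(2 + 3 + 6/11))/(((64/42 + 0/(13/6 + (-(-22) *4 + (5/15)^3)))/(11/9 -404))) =-1547875/1056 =-1465.79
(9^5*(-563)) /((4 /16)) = -132978348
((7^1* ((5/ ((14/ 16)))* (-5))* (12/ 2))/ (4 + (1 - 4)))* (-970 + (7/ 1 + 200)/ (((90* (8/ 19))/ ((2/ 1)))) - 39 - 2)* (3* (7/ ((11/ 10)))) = 252018900/ 11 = 22910809.09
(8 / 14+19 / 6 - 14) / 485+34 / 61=666289 / 1242570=0.54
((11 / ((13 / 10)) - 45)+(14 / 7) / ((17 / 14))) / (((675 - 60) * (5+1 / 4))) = -30844 / 2854215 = -0.01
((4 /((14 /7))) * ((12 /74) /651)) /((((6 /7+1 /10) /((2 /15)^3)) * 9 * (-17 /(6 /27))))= -128 /71429224275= -0.00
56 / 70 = 4 / 5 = 0.80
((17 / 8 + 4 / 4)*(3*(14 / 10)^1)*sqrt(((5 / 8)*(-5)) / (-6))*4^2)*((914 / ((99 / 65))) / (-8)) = -5198375*sqrt(3) / 792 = -11368.50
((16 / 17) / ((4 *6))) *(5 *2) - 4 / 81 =472 / 1377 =0.34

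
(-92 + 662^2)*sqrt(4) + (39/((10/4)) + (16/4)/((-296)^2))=876319.60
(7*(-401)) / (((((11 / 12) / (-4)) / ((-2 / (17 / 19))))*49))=-558.77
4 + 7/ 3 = 19/ 3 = 6.33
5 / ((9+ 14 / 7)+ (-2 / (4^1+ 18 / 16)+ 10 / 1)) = 41 / 169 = 0.24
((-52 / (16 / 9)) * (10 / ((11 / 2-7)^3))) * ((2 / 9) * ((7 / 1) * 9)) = 3640 / 3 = 1213.33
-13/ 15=-0.87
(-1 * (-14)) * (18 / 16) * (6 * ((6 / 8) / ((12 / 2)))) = 11.81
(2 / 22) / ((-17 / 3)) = -3 / 187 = -0.02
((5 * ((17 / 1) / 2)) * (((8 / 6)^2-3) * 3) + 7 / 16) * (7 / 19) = -52213 / 912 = -57.25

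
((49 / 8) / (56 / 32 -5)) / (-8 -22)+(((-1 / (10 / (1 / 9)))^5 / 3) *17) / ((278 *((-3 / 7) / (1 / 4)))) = 48261928681547 / 768251109600000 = 0.06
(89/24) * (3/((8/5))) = 6.95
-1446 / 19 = -76.11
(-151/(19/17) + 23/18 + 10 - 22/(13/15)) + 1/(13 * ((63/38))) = -515815/3458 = -149.17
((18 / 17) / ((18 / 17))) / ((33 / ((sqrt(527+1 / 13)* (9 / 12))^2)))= 5139 / 572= 8.98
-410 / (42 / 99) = -6765 / 7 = -966.43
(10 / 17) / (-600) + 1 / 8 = 253 / 2040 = 0.12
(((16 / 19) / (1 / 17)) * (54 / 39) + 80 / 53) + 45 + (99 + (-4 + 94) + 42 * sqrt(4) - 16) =4232730 / 13091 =323.33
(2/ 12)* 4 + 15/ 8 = 61/ 24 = 2.54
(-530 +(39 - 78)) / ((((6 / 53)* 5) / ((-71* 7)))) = 499600.97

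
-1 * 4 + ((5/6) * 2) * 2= -2/3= -0.67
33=33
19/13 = 1.46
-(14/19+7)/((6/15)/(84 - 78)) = -2205/19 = -116.05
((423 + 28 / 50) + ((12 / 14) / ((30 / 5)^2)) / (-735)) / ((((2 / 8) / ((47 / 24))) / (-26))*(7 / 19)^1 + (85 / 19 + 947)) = 0.45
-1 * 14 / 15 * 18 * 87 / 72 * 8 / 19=-812 / 95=-8.55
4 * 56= 224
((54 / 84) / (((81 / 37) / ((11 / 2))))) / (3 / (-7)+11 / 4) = 407 / 585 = 0.70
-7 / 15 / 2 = -7 / 30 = -0.23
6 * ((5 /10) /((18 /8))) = 4 /3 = 1.33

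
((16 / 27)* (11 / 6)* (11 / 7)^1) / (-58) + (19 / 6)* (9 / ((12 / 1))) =308545 / 131544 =2.35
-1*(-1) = 1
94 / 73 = 1.29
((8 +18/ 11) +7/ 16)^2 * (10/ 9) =1746405/ 15488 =112.76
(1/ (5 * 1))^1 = 1/ 5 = 0.20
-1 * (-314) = 314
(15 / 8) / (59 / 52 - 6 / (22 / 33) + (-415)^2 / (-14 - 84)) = -3185 / 2998594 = -0.00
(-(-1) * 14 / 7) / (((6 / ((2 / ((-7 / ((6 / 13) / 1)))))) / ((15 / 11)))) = -60 / 1001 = -0.06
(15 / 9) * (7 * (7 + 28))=1225 / 3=408.33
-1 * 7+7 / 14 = -13 / 2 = -6.50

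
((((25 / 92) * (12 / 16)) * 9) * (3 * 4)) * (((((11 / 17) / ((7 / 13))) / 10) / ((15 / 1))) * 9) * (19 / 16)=1.88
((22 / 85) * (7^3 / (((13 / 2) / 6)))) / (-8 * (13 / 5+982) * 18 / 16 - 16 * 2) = -90552 / 9827207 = -0.01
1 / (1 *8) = 1 / 8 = 0.12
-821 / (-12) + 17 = 1025 / 12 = 85.42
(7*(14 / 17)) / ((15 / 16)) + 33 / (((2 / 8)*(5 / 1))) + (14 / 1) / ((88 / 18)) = 39733 / 1122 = 35.41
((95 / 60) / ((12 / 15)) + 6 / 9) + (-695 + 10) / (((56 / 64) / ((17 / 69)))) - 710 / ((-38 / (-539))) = -1506646307 / 146832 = -10261.02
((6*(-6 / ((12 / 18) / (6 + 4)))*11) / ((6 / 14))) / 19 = -13860 / 19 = -729.47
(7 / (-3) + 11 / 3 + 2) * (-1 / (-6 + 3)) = 10 / 9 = 1.11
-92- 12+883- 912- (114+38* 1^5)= -285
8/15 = 0.53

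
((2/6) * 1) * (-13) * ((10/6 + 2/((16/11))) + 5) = -2509/72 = -34.85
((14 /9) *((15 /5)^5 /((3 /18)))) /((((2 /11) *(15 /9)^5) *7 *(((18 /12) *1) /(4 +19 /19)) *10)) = 144342 /3125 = 46.19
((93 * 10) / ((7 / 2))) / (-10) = -186 / 7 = -26.57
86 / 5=17.20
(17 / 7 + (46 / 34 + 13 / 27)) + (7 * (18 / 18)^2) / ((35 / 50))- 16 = -5581 / 3213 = -1.74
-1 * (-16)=16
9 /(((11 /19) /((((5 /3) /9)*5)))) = 475 /33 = 14.39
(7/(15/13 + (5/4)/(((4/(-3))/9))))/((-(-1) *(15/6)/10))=-5824/1515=-3.84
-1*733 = -733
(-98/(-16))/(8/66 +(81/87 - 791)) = -46893/6047840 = -0.01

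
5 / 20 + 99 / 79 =475 / 316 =1.50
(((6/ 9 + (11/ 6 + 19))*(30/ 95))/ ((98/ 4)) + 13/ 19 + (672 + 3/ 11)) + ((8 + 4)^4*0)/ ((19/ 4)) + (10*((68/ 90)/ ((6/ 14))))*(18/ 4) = 23121128/ 30723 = 752.57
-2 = -2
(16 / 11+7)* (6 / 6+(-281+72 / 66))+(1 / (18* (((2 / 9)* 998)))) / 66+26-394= -2726.05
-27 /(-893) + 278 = 248281 /893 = 278.03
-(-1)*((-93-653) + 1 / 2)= -1491 / 2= -745.50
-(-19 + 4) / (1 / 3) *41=1845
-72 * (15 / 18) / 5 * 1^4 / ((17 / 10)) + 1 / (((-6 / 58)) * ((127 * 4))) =-183373 / 25908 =-7.08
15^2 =225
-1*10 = -10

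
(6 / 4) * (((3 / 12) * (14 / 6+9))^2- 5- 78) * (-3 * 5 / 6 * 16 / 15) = 2699 / 9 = 299.89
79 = 79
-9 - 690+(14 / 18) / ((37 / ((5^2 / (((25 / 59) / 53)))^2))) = 68214136 / 333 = 204847.26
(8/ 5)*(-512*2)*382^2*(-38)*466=21168309796864/ 5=4233661959372.80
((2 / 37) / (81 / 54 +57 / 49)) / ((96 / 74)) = 49 / 3132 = 0.02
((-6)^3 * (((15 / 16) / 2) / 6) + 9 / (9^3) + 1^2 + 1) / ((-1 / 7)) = 67417 / 648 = 104.04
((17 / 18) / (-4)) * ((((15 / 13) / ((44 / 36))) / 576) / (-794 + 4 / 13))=85 / 174332928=0.00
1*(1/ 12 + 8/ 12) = 3/ 4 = 0.75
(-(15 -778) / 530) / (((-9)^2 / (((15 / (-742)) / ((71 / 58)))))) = -3161 / 10769706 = -0.00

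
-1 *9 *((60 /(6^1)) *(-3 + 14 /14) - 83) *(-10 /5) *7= -12978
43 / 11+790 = 8733 / 11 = 793.91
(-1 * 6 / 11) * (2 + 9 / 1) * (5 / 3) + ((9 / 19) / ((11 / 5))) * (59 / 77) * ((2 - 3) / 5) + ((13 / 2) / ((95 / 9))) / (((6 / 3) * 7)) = -3215063 / 321860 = -9.99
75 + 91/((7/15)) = 270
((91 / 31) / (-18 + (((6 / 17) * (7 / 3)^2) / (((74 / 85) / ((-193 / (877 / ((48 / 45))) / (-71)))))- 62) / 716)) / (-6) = 16083379299 / 594573237877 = 0.03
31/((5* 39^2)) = 31/7605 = 0.00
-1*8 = -8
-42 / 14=-3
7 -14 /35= 33 /5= 6.60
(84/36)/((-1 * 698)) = -7/2094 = -0.00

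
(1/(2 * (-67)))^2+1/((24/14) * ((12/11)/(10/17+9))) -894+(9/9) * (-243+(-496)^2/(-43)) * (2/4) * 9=-13102424774791/472530096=-27728.23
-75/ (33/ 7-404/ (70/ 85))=525/ 3401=0.15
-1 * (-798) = 798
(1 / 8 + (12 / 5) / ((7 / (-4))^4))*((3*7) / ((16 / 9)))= 987687 / 219520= 4.50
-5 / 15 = -1 / 3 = -0.33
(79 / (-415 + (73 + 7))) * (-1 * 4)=316 / 335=0.94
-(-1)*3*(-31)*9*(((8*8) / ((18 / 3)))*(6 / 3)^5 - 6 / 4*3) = -563859 / 2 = -281929.50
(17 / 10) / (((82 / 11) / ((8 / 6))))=0.30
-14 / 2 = -7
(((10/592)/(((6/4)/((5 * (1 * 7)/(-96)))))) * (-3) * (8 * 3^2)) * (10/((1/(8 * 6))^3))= 36288000/37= 980756.76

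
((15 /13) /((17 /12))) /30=6 /221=0.03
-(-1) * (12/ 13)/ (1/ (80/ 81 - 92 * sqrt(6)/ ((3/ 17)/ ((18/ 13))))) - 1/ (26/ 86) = -112608 * sqrt(6)/ 169 - 841/ 351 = -1634.54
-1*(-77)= 77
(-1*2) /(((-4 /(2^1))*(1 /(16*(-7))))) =-112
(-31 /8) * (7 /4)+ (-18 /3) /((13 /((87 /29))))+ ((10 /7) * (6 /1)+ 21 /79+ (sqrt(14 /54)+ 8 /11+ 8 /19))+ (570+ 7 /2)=sqrt(21) /9+ 27661390131 /48080032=575.83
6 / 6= 1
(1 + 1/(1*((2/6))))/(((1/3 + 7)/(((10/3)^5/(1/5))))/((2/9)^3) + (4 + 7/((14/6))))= 0.55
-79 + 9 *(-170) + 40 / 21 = -33749 / 21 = -1607.10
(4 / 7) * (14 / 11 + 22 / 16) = 233 / 154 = 1.51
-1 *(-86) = 86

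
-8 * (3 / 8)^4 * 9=-1.42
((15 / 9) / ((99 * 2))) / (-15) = -1 / 1782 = -0.00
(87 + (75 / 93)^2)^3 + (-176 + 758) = 598145079277510 / 887503681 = 673963.49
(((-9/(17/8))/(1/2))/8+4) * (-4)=-200/17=-11.76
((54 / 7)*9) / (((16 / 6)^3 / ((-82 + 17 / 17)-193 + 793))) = 3405159 / 1792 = 1900.20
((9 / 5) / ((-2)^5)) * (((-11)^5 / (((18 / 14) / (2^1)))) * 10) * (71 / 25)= 400211.74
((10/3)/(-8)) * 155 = -775/12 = -64.58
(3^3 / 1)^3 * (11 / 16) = 216513 / 16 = 13532.06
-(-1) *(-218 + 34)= -184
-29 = -29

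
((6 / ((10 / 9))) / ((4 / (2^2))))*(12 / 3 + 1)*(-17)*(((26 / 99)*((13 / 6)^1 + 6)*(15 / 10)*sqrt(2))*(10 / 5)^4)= -33413.50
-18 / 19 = -0.95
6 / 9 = 2 / 3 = 0.67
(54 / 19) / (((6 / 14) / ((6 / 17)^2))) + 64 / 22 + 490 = 29822098 / 60401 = 493.74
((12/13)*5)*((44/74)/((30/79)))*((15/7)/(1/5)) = 260700/3367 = 77.43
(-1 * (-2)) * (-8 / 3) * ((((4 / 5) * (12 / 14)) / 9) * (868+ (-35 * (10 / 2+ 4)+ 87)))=-16384 / 63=-260.06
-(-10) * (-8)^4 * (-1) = -40960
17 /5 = 3.40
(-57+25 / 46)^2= 6744409 / 2116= 3187.34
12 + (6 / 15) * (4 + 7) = 82 / 5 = 16.40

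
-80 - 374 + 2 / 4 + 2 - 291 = -1485 / 2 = -742.50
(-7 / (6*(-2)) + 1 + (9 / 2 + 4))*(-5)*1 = -605 / 12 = -50.42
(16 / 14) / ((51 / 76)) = 608 / 357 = 1.70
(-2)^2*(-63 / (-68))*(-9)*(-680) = 22680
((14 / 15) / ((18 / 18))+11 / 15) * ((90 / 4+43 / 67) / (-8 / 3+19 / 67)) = -16.18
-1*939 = -939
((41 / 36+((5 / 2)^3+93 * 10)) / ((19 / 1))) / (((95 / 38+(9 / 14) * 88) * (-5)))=-0.17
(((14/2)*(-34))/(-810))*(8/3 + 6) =3094/1215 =2.55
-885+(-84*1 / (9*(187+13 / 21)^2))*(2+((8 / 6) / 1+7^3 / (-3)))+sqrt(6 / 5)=-3434482281 / 3880900+sqrt(30) / 5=-883.88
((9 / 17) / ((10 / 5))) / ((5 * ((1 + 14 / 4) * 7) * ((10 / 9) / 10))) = 9 / 595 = 0.02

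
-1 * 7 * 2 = -14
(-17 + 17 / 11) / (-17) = 10 / 11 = 0.91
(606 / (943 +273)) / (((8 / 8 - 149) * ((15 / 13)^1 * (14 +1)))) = -1313 / 6748800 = -0.00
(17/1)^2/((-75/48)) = -4624/25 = -184.96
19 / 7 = 2.71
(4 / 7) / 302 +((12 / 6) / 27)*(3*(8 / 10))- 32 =-1513534 / 47565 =-31.82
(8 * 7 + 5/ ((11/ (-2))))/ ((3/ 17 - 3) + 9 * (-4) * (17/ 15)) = -8585/ 6798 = -1.26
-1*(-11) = 11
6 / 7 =0.86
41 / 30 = 1.37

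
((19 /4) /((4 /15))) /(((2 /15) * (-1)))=-4275 /32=-133.59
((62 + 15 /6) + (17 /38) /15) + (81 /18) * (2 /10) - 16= 5635 /114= 49.43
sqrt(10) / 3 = 1.05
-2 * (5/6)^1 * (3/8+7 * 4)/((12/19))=-74.88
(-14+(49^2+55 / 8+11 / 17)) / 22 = 29605 / 272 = 108.84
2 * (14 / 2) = 14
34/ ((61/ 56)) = 31.21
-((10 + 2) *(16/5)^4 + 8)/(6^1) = -395716/1875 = -211.05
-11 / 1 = -11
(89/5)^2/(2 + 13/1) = 7921/375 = 21.12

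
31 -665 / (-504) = 2327 / 72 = 32.32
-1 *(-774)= 774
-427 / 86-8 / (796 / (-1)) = -4.96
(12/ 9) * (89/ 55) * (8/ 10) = 1424/ 825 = 1.73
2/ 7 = 0.29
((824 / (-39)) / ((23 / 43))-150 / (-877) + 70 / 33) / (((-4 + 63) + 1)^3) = -80494211 / 467281386000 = -0.00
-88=-88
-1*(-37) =37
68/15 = 4.53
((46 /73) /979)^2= 2116 /5107532089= 0.00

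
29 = 29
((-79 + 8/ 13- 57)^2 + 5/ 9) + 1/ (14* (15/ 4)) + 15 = 976573114/ 53235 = 18344.57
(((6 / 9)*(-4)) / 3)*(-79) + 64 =1208 / 9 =134.22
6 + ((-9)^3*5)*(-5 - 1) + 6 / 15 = 109382 / 5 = 21876.40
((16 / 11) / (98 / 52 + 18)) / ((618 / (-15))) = -1040 / 585761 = -0.00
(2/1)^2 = 4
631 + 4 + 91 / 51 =32476 / 51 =636.78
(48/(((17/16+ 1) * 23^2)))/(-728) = -0.00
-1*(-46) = 46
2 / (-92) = -1 / 46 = -0.02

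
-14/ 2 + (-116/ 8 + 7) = -29/ 2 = -14.50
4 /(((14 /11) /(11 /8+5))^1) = 561 /28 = 20.04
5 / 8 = 0.62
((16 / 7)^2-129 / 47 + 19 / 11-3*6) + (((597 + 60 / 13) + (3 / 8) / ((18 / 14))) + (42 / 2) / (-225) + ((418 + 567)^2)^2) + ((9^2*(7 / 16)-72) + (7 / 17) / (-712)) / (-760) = 85553673049105716591492017 / 90885319324800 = 941336551213.07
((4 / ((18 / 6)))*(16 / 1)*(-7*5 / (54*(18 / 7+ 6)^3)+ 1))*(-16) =-18643192 / 54675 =-340.98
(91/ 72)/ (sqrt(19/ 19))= 91/ 72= 1.26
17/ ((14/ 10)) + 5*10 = 62.14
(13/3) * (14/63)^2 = 52/243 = 0.21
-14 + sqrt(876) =-14 + 2*sqrt(219) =15.60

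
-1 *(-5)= 5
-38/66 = -19/33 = -0.58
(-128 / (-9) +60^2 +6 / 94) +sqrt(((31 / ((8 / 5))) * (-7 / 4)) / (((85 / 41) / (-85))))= sqrt(88970) / 8 +1528843 / 423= 3651.57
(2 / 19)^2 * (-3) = -0.03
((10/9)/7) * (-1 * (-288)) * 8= 365.71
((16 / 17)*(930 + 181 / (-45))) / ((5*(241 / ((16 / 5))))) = 10667264 / 4609125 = 2.31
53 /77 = 0.69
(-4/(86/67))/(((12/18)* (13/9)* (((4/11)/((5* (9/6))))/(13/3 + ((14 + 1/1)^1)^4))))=-1889012070/559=-3379270.25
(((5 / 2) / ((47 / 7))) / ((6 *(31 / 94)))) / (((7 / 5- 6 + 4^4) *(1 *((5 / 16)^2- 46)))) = -22400 / 1373703651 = -0.00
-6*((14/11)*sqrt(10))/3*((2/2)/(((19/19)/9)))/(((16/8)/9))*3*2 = -6804*sqrt(10)/11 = -1956.01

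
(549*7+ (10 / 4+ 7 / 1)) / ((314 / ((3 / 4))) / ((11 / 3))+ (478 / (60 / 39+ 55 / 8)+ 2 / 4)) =74160625 / 3301289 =22.46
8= 8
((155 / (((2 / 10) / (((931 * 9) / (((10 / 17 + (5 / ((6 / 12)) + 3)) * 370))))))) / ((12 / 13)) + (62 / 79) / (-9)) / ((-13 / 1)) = -3239053693 / 30095208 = -107.63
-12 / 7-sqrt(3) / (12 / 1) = -12 / 7-sqrt(3) / 12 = -1.86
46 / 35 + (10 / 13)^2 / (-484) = 939779 / 715715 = 1.31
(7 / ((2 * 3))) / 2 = 7 / 12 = 0.58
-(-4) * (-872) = -3488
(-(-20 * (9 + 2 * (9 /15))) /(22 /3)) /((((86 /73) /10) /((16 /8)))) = 472.26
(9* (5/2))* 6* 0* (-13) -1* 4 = -4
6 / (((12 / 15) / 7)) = 105 / 2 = 52.50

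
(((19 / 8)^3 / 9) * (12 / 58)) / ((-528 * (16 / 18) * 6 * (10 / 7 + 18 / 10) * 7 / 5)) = -171475 / 7087128576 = -0.00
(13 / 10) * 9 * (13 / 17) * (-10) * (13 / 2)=-581.56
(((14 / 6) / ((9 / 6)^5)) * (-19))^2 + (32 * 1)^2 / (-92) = 22.95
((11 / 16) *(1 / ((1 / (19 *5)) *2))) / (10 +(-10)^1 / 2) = 209 / 32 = 6.53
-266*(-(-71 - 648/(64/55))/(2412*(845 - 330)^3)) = -668059/1317828762000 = -0.00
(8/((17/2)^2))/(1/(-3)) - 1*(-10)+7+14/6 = 16474/867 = 19.00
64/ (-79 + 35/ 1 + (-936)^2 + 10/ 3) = 96/ 1314083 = 0.00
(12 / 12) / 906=1 / 906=0.00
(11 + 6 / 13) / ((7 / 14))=298 / 13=22.92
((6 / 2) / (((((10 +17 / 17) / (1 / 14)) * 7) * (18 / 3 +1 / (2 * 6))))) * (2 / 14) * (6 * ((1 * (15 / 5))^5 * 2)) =52488 / 275429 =0.19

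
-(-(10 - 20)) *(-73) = 730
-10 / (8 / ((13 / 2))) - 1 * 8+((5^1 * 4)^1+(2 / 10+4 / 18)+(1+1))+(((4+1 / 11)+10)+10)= 120337 / 3960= 30.39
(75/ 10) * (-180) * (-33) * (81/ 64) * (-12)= -5412825/ 8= -676603.12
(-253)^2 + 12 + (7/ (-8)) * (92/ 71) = 9090821/ 142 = 64019.87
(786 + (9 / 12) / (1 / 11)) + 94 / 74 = 117737 / 148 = 795.52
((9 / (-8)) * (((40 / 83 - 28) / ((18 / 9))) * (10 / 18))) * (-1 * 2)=-2855 / 166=-17.20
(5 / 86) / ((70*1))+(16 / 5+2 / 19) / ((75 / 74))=27983269 / 8578500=3.26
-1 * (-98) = 98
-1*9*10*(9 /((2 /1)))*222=-89910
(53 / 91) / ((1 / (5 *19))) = 5035 / 91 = 55.33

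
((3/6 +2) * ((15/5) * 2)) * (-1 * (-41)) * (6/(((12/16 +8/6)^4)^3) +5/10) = 7344531471634672731/23841857910156250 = 308.05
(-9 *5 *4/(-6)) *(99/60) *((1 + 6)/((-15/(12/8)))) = -693/20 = -34.65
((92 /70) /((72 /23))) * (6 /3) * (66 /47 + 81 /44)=1183373 /434280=2.72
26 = 26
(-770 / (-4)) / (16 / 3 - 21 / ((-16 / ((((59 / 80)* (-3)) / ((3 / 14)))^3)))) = -591360000 / 4421650811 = -0.13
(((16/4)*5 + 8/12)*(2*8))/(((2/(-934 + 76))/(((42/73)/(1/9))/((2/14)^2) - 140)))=-1177688512/73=-16132719.34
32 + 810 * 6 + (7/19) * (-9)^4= 138875/19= 7309.21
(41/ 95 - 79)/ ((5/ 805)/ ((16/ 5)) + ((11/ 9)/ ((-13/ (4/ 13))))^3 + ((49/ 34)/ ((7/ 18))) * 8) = -1150148859098698368/ 434025973958713595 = -2.65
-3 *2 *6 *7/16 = -63/4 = -15.75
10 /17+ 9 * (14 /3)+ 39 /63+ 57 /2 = 51199 /714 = 71.71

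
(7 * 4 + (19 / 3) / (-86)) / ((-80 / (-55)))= 79255 / 4128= 19.20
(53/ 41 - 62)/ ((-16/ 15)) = 37335/ 656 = 56.91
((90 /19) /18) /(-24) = -5 /456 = -0.01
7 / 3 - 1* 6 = -11 / 3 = -3.67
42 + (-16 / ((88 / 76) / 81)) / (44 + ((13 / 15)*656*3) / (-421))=3233436 / 231253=13.98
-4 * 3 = -12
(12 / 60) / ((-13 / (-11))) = 11 / 65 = 0.17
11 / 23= 0.48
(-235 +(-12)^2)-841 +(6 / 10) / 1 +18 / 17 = -79079 / 85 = -930.34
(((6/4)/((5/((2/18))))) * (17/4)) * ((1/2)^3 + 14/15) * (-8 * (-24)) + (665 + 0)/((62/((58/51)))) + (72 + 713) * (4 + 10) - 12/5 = 435904808/39525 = 11028.58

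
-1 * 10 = -10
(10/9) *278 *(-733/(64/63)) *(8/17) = -3566045/34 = -104883.68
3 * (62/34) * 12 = 1116/17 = 65.65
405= 405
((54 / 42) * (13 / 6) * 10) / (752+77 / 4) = 156 / 4319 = 0.04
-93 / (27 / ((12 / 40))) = -31 / 30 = -1.03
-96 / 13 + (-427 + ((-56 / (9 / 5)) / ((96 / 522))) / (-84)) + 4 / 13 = -404411 / 936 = -432.06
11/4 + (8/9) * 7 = 323/36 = 8.97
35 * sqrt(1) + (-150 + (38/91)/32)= -167421/1456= -114.99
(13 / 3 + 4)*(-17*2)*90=-25500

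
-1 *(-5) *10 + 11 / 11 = 51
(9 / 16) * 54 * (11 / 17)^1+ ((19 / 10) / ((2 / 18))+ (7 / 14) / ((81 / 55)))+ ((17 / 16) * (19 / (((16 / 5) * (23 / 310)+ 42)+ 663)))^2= 19531262198733071261 / 526523803702191360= 37.09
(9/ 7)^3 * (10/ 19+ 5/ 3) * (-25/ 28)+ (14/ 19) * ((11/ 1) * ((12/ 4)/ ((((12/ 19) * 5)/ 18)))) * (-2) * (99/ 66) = -383164479/ 912380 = -419.96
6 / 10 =3 / 5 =0.60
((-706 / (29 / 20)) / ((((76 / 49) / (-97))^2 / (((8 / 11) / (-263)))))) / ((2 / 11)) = 79746261770 / 2753347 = 28963.39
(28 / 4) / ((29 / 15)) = 105 / 29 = 3.62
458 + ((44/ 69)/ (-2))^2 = 2181022/ 4761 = 458.10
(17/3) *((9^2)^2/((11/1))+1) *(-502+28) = -17652392/11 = -1604762.91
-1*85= -85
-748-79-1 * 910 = -1737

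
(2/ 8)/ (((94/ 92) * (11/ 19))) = 0.42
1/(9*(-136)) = -0.00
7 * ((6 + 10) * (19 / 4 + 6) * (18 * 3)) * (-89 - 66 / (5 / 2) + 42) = -23860872 / 5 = -4772174.40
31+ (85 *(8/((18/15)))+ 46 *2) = 2069/3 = 689.67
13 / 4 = 3.25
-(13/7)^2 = -3.45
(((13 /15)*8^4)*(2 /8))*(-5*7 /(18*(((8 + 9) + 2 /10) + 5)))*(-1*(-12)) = -931840 /999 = -932.77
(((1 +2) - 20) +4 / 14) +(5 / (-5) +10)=-7.71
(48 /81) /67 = 16 /1809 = 0.01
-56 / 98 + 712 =4980 / 7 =711.43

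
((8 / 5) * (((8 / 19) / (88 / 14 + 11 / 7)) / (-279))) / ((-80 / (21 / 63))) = 28 / 21866625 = 0.00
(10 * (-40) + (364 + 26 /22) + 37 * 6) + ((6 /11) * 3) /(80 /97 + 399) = 79855943 /426613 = 187.19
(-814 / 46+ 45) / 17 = 628 / 391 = 1.61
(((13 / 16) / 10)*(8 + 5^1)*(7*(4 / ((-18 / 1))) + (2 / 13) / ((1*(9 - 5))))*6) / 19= -923 / 1824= -0.51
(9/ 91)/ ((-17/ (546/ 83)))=-54/ 1411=-0.04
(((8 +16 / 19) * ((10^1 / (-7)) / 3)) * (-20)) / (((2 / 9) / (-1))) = -7200 / 19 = -378.95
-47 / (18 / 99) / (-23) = 517 / 46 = 11.24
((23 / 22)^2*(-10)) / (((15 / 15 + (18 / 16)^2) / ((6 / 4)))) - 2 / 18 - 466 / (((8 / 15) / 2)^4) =-372547333861 / 4042368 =-92160.67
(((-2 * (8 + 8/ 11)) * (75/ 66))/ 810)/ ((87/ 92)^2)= -677120/ 24727923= -0.03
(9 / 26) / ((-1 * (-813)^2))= -1 / 1909466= -0.00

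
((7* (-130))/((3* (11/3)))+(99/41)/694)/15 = -25892051/4694910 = -5.51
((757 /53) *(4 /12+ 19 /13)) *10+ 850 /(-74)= 18727825 /76479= 244.88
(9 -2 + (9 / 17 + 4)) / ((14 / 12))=168 / 17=9.88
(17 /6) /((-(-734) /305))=5185 /4404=1.18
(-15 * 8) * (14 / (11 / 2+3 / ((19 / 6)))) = -1824 / 7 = -260.57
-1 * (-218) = 218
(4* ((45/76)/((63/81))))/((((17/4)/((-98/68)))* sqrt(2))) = -2835* sqrt(2)/5491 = -0.73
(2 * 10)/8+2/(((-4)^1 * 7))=17/7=2.43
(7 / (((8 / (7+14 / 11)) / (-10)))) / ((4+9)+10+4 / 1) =-3185 / 1188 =-2.68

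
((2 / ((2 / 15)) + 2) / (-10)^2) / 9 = 17 / 900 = 0.02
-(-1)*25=25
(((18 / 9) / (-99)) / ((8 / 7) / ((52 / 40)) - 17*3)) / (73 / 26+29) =0.00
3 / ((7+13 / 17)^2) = 289 / 5808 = 0.05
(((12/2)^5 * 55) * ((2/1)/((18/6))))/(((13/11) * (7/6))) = 18817920/91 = 206790.33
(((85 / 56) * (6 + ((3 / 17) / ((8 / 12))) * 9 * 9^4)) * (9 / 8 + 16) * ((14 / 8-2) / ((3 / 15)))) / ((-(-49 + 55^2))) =606961375 / 3555328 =170.72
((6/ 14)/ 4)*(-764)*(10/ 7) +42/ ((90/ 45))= -4701/ 49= -95.94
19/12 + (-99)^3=-11643569/12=-970297.42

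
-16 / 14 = -8 / 7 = -1.14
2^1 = 2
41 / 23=1.78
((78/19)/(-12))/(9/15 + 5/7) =-455/1748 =-0.26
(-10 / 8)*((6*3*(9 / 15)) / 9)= -3 / 2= -1.50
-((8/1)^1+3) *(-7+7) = 0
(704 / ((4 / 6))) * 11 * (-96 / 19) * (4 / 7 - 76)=588791808 / 133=4427006.08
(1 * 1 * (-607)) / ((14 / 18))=-780.43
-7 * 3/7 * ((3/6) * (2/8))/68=-3/544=-0.01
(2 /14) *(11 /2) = 11 /14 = 0.79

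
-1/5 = -0.20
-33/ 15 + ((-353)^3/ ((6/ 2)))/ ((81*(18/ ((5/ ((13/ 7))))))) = -7698346457/ 284310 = -27077.30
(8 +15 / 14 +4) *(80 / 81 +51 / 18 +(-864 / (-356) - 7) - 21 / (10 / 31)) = -20684551 / 24030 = -860.78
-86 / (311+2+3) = -43 / 158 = -0.27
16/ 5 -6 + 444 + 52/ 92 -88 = 40683/ 115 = 353.77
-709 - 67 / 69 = -48988 / 69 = -709.97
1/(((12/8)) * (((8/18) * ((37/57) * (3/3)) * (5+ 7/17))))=2907/6808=0.43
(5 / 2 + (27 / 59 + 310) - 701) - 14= -47441 / 118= -402.04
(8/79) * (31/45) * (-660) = -10912/237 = -46.04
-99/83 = -1.19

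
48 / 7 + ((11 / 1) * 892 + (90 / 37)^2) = 94150808 / 9583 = 9824.77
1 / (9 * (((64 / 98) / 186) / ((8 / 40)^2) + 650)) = 1519 / 8887350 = 0.00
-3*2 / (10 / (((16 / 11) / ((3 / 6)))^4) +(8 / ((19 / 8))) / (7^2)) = -2928672768 / 101708287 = -28.79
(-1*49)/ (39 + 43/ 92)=-4508/ 3631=-1.24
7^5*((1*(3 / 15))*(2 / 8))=16807 / 20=840.35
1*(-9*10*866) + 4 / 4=-77939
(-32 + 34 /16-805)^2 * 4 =2788065.06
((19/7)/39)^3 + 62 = 1261484713/20346417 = 62.00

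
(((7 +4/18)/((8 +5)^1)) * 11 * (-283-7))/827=-15950/7443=-2.14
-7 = -7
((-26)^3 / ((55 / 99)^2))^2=2026796406336 / 625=3242874250.14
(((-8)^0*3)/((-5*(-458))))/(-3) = -1/2290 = -0.00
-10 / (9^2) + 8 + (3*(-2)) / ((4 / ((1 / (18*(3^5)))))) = 22967 / 2916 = 7.88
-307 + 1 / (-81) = -24868 / 81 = -307.01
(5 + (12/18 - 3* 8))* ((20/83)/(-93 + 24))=1100/17181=0.06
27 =27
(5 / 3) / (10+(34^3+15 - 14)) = 1 / 23589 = 0.00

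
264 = 264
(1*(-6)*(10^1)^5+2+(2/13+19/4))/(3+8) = -2836331/52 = -54544.83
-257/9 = -28.56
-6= -6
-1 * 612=-612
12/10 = 6/5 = 1.20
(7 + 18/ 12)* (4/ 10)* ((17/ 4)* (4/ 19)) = 289/ 95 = 3.04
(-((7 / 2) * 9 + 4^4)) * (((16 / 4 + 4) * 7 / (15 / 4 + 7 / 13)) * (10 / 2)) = -4186000 / 223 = -18771.30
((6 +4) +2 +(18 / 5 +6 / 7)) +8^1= 856 / 35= 24.46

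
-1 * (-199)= 199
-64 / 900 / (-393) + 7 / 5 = 123811 / 88425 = 1.40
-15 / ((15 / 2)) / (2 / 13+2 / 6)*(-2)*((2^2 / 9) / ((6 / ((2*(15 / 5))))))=208 / 57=3.65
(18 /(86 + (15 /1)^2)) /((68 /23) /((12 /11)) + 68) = 1242 /1517369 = 0.00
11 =11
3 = 3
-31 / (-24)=31 / 24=1.29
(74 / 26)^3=50653 / 2197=23.06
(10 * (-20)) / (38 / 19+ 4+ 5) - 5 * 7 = -585 / 11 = -53.18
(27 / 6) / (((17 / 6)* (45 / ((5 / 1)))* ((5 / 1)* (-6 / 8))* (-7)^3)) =4 / 29155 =0.00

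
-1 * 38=-38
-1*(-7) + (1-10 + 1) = -1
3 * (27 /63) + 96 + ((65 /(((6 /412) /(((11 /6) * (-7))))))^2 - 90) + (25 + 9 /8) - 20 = 14882320113431 /4536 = 3280934769.27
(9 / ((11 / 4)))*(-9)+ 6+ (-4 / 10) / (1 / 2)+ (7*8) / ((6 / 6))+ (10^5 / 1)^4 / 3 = 5500000000000000005238 / 165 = 33333333333333333365.08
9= 9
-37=-37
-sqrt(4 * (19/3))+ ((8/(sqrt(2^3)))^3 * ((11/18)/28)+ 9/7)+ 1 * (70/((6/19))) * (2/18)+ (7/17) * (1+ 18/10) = -2 * sqrt(57)/3+ 22 * sqrt(2)/63+ 434852/16065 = 22.53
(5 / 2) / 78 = 5 / 156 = 0.03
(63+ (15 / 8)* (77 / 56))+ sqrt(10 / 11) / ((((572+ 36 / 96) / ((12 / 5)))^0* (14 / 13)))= 13* sqrt(110) / 154+ 4197 / 64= 66.46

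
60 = 60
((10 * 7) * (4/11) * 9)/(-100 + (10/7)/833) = -1469412/641399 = -2.29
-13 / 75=-0.17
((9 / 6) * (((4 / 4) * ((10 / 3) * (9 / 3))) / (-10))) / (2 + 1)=-1 / 2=-0.50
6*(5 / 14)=15 / 7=2.14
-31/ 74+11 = 783/ 74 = 10.58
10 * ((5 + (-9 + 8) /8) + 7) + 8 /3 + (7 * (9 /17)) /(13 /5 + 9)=720191 /5916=121.74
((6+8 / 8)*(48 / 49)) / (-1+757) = 4 / 441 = 0.01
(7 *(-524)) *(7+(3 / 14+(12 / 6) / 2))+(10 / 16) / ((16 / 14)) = -30129.45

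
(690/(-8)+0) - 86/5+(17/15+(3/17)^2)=-1773631/17340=-102.29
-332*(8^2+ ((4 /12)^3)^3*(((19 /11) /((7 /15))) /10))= -10734429010 /505197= -21248.01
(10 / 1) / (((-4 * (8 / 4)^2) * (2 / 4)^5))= -20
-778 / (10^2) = -7.78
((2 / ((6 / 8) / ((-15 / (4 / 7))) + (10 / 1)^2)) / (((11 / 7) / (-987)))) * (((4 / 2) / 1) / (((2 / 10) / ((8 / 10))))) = -3869040 / 38489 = -100.52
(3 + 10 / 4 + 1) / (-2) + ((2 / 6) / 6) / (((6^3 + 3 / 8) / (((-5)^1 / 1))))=-202607 / 62316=-3.25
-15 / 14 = -1.07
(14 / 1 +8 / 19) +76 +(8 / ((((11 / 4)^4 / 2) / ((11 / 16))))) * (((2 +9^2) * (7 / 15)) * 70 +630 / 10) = 47343046 / 75867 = 624.03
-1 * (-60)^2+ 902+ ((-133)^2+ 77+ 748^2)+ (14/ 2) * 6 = 574614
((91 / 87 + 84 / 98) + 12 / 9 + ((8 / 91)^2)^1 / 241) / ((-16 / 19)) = -3558976013 / 926014544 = -3.84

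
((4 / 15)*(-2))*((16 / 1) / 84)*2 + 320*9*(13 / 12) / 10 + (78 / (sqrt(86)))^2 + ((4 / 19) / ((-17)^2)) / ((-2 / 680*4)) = 1673359414 / 4375035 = 382.48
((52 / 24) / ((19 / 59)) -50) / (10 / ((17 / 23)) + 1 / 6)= -83861 / 26543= -3.16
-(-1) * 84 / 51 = 28 / 17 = 1.65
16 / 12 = 4 / 3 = 1.33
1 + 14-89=-74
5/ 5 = 1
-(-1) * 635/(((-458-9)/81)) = -51435/467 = -110.14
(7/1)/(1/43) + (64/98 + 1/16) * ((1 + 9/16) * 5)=3845869/12544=306.59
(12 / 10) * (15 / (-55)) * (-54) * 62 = 60264 / 55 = 1095.71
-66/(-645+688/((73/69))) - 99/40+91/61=-13.43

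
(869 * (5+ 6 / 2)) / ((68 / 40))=69520 / 17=4089.41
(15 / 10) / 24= 1 / 16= 0.06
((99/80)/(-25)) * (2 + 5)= -693/2000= -0.35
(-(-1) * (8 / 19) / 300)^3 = 8 / 2893640625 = 0.00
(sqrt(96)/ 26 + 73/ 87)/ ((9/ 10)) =1.35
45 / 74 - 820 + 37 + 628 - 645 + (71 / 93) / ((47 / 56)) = -258272281 / 323454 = -798.48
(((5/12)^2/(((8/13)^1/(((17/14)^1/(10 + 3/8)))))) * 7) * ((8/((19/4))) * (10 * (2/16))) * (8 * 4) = 221000/14193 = 15.57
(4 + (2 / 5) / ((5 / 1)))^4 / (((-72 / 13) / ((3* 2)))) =-117263484 / 390625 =-300.19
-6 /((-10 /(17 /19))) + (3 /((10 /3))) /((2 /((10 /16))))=2487 /3040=0.82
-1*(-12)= 12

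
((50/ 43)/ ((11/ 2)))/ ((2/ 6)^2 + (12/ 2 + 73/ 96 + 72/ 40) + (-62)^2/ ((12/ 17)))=144000/ 3715058831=0.00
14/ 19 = 0.74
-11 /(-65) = 11 /65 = 0.17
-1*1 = -1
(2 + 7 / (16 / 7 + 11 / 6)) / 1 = 640 / 173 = 3.70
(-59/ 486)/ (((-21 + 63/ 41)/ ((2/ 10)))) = 2419/ 1939140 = 0.00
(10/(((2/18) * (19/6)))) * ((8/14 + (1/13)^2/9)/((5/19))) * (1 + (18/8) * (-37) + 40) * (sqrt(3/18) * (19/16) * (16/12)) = -115729 * sqrt(6)/168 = -1687.36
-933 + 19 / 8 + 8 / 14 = -52083 / 56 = -930.05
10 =10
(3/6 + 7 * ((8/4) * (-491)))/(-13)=13747/26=528.73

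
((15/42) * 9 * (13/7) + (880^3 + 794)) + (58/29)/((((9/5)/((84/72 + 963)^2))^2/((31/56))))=6089957575022459569/20575296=295983959357.01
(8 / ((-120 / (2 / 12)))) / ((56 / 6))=-1 / 840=-0.00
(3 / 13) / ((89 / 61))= 183 / 1157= 0.16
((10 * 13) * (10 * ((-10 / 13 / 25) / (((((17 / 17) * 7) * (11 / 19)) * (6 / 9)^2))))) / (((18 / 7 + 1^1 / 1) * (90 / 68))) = -1292 / 275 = -4.70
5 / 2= 2.50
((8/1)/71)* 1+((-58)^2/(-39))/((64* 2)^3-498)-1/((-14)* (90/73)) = 29708262539/174169047780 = 0.17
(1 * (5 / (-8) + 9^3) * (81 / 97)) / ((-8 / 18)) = -4247883 / 3104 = -1368.52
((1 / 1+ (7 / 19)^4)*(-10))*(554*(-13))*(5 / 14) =23896596100 / 912247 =26195.31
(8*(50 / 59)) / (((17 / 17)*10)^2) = 4 / 59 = 0.07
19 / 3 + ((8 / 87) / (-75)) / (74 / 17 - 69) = 45416311 / 7170975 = 6.33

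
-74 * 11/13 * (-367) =298738/13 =22979.85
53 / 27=1.96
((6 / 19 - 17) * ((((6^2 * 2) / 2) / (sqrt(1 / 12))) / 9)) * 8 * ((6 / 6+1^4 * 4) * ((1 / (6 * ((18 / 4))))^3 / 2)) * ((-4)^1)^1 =202880 * sqrt(3) / 373977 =0.94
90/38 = 45/19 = 2.37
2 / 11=0.18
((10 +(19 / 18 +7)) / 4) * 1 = 325 / 72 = 4.51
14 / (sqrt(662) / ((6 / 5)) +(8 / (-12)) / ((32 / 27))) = 18144 / 1058471 +26880 * sqrt(662) / 1058471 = 0.67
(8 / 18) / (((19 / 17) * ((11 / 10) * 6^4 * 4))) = 85 / 1218888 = 0.00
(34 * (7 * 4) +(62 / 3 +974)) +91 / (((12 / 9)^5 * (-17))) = 1945.40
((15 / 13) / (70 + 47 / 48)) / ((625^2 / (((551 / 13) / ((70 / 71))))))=2816712 / 1574406640625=0.00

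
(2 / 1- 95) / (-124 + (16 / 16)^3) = 31 / 41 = 0.76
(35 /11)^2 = 1225 /121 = 10.12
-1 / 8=-0.12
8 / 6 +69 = 211 / 3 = 70.33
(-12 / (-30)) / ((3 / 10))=4 / 3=1.33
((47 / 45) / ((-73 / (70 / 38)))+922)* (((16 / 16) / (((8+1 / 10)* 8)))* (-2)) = -57544985 / 2022246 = -28.46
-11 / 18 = -0.61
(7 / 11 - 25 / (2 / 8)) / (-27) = 1093 / 297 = 3.68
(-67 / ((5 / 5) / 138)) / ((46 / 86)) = -17286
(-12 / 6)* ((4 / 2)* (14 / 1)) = -56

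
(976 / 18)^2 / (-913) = -238144 / 73953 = -3.22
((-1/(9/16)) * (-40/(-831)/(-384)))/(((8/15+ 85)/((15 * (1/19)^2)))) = 125/1154665359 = 0.00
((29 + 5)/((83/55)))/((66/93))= 2635/83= 31.75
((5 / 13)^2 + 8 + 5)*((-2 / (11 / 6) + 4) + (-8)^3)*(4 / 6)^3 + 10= -9003970 / 4563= -1973.26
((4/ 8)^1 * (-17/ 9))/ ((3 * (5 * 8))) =-17/ 2160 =-0.01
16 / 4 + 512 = 516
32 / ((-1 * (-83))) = 32 / 83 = 0.39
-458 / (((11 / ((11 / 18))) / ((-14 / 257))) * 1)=3206 / 2313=1.39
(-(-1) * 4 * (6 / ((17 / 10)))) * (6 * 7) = 10080 / 17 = 592.94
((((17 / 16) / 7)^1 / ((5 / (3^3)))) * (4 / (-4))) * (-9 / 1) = 4131 / 560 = 7.38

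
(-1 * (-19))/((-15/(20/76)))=-1/3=-0.33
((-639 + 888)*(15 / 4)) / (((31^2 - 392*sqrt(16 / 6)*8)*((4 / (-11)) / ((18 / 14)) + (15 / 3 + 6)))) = -115958304*sqrt(6) / 16107126941 - 213206499 / 64428507764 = -0.02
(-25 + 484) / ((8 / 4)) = 459 / 2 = 229.50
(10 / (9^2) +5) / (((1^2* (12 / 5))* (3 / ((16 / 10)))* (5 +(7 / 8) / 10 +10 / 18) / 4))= 265600 / 329103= 0.81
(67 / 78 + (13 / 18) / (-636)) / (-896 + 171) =-127667 / 107897400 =-0.00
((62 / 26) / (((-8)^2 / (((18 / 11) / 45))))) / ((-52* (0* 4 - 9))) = 31 / 10707840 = 0.00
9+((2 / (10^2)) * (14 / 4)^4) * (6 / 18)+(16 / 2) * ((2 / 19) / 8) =460819 / 45600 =10.11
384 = 384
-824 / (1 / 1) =-824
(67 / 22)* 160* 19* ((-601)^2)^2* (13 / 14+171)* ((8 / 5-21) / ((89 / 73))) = -22645763283643436067128 / 6853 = -3304503616466282805.65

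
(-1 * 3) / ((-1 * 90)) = 1 / 30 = 0.03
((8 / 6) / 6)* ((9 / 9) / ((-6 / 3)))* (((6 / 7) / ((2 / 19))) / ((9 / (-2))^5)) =608 / 1240029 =0.00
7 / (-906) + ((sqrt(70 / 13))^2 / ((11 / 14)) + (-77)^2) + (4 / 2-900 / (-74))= 28522230049 / 4793646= 5950.01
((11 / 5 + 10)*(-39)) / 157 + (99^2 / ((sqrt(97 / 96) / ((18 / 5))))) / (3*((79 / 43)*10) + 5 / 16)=-2379 / 785 + 485502336*sqrt(582) / 18495475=630.24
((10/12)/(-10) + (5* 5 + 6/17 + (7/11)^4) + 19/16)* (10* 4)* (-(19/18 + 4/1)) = -144709913075/26880876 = -5383.38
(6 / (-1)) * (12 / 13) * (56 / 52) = -1008 / 169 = -5.96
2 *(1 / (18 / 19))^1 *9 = 19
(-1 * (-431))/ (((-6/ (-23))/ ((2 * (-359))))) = -3558767/ 3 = -1186255.67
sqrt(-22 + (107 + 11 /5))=2 * sqrt(545) /5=9.34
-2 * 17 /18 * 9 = -17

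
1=1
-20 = -20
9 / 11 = 0.82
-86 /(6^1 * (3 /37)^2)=-58867 /27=-2180.26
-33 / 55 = -3 / 5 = -0.60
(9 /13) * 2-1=5 /13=0.38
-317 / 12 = -26.42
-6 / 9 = -2 / 3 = -0.67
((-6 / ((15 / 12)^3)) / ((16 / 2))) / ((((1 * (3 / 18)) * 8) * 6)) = -6 / 125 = -0.05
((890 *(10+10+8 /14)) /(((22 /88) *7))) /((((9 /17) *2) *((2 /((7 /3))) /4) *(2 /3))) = 484160 /7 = 69165.71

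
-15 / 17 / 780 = -0.00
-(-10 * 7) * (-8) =-560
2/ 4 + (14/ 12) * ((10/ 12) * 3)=41/ 12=3.42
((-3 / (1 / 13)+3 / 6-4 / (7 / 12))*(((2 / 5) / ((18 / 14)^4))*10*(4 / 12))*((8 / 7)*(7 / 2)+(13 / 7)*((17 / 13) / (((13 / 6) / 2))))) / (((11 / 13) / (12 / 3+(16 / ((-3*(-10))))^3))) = -99055423936 / 146146275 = -677.78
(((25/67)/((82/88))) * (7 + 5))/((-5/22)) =-58080/2747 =-21.14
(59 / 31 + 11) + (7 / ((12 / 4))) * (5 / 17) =21485 / 1581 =13.59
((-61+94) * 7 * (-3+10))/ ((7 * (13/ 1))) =231/ 13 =17.77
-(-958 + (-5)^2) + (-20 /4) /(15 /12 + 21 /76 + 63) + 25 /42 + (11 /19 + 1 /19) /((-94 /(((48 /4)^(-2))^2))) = 12362499507773 /13242918528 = 933.52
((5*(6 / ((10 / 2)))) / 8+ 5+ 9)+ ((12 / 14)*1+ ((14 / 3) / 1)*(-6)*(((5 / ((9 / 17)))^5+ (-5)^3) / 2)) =-1736405619587 / 1653372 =-1050220.77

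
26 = 26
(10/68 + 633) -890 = -8733/34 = -256.85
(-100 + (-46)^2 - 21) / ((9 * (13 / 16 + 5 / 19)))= 202160 / 981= 206.08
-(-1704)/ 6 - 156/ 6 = 258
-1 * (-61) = 61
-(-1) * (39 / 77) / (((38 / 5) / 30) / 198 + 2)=0.25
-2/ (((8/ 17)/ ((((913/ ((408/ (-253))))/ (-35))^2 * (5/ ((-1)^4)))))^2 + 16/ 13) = -1.62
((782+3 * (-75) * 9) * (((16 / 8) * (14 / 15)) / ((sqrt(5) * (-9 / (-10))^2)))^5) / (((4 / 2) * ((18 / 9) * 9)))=-136911919513600 * sqrt(5) / 7625597484987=-40.15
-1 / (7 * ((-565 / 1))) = 1 / 3955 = 0.00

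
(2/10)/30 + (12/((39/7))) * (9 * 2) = 75613/1950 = 38.78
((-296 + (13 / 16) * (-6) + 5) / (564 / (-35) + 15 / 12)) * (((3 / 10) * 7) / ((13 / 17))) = 5915133 / 108212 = 54.66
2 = 2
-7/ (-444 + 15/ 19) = 19/ 1203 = 0.02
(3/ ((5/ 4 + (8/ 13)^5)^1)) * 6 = 26733096/ 1987537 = 13.45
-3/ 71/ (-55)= 3/ 3905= 0.00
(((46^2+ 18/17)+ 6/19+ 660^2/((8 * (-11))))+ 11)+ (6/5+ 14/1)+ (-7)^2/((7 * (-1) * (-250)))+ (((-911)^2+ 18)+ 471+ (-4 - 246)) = 827353.60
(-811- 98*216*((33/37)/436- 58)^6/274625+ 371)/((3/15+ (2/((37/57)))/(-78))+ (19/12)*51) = -5251441606679573174923310481791496163/144833005179896942171631172800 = -36258597.27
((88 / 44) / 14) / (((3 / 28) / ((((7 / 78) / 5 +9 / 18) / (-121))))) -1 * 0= -404 / 70785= -0.01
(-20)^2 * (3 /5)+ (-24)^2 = 816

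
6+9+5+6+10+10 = 46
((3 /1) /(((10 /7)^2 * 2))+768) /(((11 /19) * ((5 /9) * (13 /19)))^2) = 147541225977 /9295000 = 15873.18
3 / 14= 0.21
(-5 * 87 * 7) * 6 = -18270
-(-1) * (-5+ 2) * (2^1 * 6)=-36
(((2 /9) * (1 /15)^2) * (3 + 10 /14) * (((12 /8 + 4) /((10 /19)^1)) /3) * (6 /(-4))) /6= -2717 /850500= -0.00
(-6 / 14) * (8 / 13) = -24 / 91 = -0.26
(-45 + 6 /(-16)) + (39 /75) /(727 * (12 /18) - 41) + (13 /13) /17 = -205068521 /4525400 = -45.32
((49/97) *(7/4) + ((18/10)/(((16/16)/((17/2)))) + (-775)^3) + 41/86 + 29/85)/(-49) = 94303141064481/9926980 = 9499680.78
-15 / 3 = -5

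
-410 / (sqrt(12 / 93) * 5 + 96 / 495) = 16777200 / 672689-27905625 * sqrt(31) / 672689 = -206.03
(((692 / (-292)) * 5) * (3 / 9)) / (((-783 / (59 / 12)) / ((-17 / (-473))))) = 867595 / 973303452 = 0.00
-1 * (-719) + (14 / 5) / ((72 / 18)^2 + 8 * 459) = 6629187 / 9220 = 719.00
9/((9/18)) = 18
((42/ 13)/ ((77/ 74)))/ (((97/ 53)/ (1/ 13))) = 23532/ 180323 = 0.13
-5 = -5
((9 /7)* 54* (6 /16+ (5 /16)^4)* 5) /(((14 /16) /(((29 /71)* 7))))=887957235 /2035712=436.19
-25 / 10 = -5 / 2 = -2.50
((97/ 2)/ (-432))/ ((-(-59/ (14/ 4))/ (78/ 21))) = -0.02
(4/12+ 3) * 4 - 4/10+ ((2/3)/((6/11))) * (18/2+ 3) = 138/5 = 27.60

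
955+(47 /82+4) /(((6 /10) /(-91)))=261.40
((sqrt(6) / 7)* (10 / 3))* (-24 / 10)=-8* sqrt(6) / 7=-2.80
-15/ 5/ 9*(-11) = 11/ 3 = 3.67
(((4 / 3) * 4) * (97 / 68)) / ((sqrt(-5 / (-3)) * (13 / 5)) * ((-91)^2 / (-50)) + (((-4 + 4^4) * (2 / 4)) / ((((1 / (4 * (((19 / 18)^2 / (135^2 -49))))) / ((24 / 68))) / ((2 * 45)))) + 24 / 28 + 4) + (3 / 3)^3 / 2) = -0.01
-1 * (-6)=6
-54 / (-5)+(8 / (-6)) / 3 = 466 / 45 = 10.36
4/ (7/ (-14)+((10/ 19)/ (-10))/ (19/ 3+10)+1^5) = 7448/ 925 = 8.05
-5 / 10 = -1 / 2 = -0.50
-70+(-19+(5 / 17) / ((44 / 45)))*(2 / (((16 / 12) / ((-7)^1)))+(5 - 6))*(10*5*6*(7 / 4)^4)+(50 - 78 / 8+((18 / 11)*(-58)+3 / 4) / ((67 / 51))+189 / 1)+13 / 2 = 3881934095013 / 6414848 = 605148.26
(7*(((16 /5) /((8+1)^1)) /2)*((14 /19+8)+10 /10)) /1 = 2072 /171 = 12.12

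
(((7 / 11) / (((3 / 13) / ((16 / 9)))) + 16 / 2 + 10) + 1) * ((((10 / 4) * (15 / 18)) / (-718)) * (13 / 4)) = -2307175 / 10235808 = -0.23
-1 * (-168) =168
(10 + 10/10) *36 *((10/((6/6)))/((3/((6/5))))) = 1584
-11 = -11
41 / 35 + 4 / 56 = 87 / 70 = 1.24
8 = 8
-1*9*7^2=-441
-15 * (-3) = 45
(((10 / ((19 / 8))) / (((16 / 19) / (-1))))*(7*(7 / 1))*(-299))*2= 146510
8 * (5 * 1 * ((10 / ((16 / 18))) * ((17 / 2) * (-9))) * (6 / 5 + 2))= -110160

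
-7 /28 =-1 /4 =-0.25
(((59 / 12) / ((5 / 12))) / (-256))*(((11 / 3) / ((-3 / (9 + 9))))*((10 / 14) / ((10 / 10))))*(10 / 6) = 1.21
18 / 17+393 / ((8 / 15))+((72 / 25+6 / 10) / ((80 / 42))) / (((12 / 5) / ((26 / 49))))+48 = 37429677 / 47600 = 786.34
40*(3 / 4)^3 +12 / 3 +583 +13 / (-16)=9649 / 16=603.06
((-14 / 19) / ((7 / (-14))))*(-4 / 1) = -5.89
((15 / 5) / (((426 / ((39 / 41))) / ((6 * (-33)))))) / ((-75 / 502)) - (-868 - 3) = 64033099 / 72775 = 879.88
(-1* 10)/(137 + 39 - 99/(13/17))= -26/121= -0.21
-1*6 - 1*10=-16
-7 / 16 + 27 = 425 / 16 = 26.56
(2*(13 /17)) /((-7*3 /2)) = -52 /357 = -0.15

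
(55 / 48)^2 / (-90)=-605 / 41472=-0.01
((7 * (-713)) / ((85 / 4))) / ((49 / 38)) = -108376 / 595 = -182.14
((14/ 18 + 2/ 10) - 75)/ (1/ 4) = -13324/ 45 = -296.09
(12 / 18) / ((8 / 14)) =7 / 6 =1.17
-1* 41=-41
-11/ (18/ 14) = -77/ 9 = -8.56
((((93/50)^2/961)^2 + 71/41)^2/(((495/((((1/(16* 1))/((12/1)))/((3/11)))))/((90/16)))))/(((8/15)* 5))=196917009898529041/806880000000000000000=0.00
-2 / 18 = -1 / 9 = -0.11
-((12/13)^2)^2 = -20736/28561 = -0.73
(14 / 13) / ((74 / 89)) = 623 / 481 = 1.30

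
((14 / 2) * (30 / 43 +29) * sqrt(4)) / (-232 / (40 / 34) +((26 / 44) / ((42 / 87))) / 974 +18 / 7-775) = -3830897840 / 8934184863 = -0.43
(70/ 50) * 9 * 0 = 0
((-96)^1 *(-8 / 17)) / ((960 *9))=4 / 765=0.01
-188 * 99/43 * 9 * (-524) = 87774192/43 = 2041260.28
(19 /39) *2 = 0.97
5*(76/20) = 19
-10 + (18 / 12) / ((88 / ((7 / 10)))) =-17579 / 1760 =-9.99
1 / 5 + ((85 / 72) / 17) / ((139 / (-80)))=1001 / 6255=0.16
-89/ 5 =-17.80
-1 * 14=-14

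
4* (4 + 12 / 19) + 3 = 409 / 19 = 21.53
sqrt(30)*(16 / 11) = 16*sqrt(30) / 11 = 7.97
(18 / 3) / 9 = 0.67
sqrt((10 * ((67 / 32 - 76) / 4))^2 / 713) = 11825 * sqrt(713) / 45632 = 6.92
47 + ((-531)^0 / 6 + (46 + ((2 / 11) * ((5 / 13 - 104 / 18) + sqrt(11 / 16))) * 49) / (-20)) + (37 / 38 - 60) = -12.13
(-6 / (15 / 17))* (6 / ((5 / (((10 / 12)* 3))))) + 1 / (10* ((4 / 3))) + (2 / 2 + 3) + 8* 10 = 2547 / 40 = 63.68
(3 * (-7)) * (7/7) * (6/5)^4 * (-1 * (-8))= -217728/625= -348.36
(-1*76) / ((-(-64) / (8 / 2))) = -19 / 4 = -4.75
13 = 13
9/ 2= 4.50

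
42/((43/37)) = 1554/43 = 36.14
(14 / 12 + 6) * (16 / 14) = 172 / 21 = 8.19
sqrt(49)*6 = 42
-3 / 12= -1 / 4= -0.25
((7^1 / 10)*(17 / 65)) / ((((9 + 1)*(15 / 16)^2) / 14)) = 106624 / 365625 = 0.29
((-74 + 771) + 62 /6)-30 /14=14809 /21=705.19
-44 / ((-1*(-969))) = -44 / 969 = -0.05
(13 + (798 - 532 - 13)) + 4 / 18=2396 / 9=266.22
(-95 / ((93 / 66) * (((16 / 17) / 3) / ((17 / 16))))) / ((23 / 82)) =-37146615 / 45632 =-814.05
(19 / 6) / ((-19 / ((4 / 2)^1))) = -1 / 3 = -0.33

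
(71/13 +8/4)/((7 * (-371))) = -97/33761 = -0.00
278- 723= -445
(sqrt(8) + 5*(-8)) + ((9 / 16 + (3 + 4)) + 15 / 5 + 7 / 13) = -6011 / 208 + 2*sqrt(2) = -26.07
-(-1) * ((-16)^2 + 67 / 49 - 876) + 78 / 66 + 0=-332806 / 539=-617.45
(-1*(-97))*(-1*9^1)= -873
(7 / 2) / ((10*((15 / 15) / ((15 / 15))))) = 7 / 20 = 0.35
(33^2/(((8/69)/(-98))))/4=-3681909/16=-230119.31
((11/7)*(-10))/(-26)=55/91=0.60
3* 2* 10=60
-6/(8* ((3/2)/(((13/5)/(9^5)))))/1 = -13/590490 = -0.00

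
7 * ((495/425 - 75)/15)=-14644/425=-34.46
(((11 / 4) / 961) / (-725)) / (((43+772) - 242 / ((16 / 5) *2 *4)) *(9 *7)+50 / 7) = -1232 / 15842798422375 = -0.00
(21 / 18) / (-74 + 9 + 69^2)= 7 / 28176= 0.00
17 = 17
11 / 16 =0.69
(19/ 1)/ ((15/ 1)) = 19/ 15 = 1.27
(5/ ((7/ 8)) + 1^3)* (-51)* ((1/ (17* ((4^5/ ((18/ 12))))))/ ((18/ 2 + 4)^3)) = -423/ 31496192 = -0.00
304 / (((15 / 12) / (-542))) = -659072 / 5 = -131814.40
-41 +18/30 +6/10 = -199/5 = -39.80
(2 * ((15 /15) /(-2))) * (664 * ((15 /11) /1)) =-9960 /11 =-905.45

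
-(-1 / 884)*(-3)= -3 / 884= -0.00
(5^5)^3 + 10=30517578135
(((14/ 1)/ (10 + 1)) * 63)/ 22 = 441/ 121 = 3.64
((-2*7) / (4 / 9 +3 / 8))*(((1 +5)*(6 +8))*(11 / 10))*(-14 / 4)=1629936 / 295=5525.21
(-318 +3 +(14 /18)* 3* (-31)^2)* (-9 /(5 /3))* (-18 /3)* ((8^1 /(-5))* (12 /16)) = -1873368 /25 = -74934.72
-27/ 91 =-0.30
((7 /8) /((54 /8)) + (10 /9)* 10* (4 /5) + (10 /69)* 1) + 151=160.16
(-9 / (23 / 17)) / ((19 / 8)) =-1224 / 437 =-2.80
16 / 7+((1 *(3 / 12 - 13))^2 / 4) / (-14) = -79 / 128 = -0.62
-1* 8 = -8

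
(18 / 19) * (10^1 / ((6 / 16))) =480 / 19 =25.26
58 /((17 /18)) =1044 /17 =61.41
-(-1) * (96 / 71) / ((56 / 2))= 24 / 497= 0.05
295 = 295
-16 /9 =-1.78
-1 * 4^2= -16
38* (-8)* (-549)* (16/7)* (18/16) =3004128/7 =429161.14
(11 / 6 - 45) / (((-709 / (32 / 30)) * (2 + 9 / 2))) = 4144 / 414765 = 0.01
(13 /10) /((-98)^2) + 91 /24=546247 /144060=3.79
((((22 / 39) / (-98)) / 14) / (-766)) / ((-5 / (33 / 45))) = -121 / 1537017300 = -0.00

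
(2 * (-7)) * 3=-42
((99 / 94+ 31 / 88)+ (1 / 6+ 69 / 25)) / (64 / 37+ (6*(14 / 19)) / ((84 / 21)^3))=2.41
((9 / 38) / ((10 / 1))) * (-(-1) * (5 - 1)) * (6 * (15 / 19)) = 162 / 361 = 0.45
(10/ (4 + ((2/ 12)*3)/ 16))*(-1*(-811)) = 259520/ 129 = 2011.78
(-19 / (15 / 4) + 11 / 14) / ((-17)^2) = -899 / 60690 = -0.01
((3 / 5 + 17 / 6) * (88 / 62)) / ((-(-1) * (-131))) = -2266 / 60915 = -0.04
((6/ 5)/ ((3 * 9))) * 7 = 14/ 45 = 0.31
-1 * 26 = -26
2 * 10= 20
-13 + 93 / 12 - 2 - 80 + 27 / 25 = -8617 / 100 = -86.17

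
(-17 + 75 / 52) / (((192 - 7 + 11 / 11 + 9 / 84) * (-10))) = 5663 / 677430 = 0.01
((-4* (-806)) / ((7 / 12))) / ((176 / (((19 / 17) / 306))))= 7657 / 66759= 0.11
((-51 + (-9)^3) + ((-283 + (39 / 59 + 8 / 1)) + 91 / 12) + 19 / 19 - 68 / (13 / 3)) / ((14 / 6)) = -9769567 / 21476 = -454.91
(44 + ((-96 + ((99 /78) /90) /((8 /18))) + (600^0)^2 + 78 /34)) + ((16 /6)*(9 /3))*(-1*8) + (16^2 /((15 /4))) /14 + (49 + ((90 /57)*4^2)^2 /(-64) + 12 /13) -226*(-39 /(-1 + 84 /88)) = -25998986267747 /134032080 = -193975.85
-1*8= -8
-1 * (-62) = 62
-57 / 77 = -0.74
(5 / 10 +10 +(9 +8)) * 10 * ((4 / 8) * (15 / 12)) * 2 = 1375 / 4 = 343.75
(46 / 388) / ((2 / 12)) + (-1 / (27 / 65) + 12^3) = 4521190 / 2619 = 1726.30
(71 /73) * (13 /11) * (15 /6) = 4615 /1606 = 2.87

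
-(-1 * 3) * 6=18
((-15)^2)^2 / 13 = 50625 / 13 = 3894.23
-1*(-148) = 148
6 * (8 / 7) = 6.86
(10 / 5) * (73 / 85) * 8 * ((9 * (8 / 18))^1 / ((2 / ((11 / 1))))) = 25696 / 85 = 302.31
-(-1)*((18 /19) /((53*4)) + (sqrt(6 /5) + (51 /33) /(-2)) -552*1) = -551.67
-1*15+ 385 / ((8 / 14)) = 2635 / 4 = 658.75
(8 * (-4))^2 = 1024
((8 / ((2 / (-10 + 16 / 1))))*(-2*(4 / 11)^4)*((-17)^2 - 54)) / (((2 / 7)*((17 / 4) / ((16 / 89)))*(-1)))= 29.20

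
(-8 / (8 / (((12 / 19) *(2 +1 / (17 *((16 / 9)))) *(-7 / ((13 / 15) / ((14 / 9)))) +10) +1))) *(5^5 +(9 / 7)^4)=161860017201 / 10081799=16054.68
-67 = -67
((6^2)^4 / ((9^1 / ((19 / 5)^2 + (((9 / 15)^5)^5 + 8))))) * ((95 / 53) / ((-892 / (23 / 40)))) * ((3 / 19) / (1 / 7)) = -18838124468446595038046208 / 3522336483001708984375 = -5348.19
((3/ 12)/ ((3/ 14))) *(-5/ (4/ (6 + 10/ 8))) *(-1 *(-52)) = -13195/ 24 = -549.79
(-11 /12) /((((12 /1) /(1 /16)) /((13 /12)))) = -143 /27648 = -0.01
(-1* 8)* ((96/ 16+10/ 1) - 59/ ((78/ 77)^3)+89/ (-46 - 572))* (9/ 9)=1999328533/ 6109857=327.23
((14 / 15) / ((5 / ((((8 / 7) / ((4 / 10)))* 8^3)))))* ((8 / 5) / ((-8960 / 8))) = -1024 / 2625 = -0.39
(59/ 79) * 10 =590/ 79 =7.47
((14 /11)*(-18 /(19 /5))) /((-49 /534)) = 96120 /1463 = 65.70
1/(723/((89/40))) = 89/28920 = 0.00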